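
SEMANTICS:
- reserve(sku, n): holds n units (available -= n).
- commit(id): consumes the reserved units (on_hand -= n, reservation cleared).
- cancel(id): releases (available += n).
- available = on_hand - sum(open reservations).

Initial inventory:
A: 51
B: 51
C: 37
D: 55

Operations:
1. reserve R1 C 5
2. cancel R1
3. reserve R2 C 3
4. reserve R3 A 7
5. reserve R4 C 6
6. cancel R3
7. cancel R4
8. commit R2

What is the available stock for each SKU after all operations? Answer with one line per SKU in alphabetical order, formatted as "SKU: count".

Answer: A: 51
B: 51
C: 34
D: 55

Derivation:
Step 1: reserve R1 C 5 -> on_hand[A=51 B=51 C=37 D=55] avail[A=51 B=51 C=32 D=55] open={R1}
Step 2: cancel R1 -> on_hand[A=51 B=51 C=37 D=55] avail[A=51 B=51 C=37 D=55] open={}
Step 3: reserve R2 C 3 -> on_hand[A=51 B=51 C=37 D=55] avail[A=51 B=51 C=34 D=55] open={R2}
Step 4: reserve R3 A 7 -> on_hand[A=51 B=51 C=37 D=55] avail[A=44 B=51 C=34 D=55] open={R2,R3}
Step 5: reserve R4 C 6 -> on_hand[A=51 B=51 C=37 D=55] avail[A=44 B=51 C=28 D=55] open={R2,R3,R4}
Step 6: cancel R3 -> on_hand[A=51 B=51 C=37 D=55] avail[A=51 B=51 C=28 D=55] open={R2,R4}
Step 7: cancel R4 -> on_hand[A=51 B=51 C=37 D=55] avail[A=51 B=51 C=34 D=55] open={R2}
Step 8: commit R2 -> on_hand[A=51 B=51 C=34 D=55] avail[A=51 B=51 C=34 D=55] open={}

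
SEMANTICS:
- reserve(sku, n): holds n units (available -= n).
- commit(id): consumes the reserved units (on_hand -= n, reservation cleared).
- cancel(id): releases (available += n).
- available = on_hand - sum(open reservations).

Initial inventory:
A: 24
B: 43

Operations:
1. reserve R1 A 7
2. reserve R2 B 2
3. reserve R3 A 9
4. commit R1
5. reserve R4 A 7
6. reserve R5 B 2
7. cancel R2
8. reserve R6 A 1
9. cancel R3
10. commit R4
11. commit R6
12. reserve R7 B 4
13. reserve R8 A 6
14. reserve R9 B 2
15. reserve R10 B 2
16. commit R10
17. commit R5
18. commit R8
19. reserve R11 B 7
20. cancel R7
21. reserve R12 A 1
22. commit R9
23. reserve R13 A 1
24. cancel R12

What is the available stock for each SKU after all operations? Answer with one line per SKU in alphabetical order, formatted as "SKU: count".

Answer: A: 2
B: 30

Derivation:
Step 1: reserve R1 A 7 -> on_hand[A=24 B=43] avail[A=17 B=43] open={R1}
Step 2: reserve R2 B 2 -> on_hand[A=24 B=43] avail[A=17 B=41] open={R1,R2}
Step 3: reserve R3 A 9 -> on_hand[A=24 B=43] avail[A=8 B=41] open={R1,R2,R3}
Step 4: commit R1 -> on_hand[A=17 B=43] avail[A=8 B=41] open={R2,R3}
Step 5: reserve R4 A 7 -> on_hand[A=17 B=43] avail[A=1 B=41] open={R2,R3,R4}
Step 6: reserve R5 B 2 -> on_hand[A=17 B=43] avail[A=1 B=39] open={R2,R3,R4,R5}
Step 7: cancel R2 -> on_hand[A=17 B=43] avail[A=1 B=41] open={R3,R4,R5}
Step 8: reserve R6 A 1 -> on_hand[A=17 B=43] avail[A=0 B=41] open={R3,R4,R5,R6}
Step 9: cancel R3 -> on_hand[A=17 B=43] avail[A=9 B=41] open={R4,R5,R6}
Step 10: commit R4 -> on_hand[A=10 B=43] avail[A=9 B=41] open={R5,R6}
Step 11: commit R6 -> on_hand[A=9 B=43] avail[A=9 B=41] open={R5}
Step 12: reserve R7 B 4 -> on_hand[A=9 B=43] avail[A=9 B=37] open={R5,R7}
Step 13: reserve R8 A 6 -> on_hand[A=9 B=43] avail[A=3 B=37] open={R5,R7,R8}
Step 14: reserve R9 B 2 -> on_hand[A=9 B=43] avail[A=3 B=35] open={R5,R7,R8,R9}
Step 15: reserve R10 B 2 -> on_hand[A=9 B=43] avail[A=3 B=33] open={R10,R5,R7,R8,R9}
Step 16: commit R10 -> on_hand[A=9 B=41] avail[A=3 B=33] open={R5,R7,R8,R9}
Step 17: commit R5 -> on_hand[A=9 B=39] avail[A=3 B=33] open={R7,R8,R9}
Step 18: commit R8 -> on_hand[A=3 B=39] avail[A=3 B=33] open={R7,R9}
Step 19: reserve R11 B 7 -> on_hand[A=3 B=39] avail[A=3 B=26] open={R11,R7,R9}
Step 20: cancel R7 -> on_hand[A=3 B=39] avail[A=3 B=30] open={R11,R9}
Step 21: reserve R12 A 1 -> on_hand[A=3 B=39] avail[A=2 B=30] open={R11,R12,R9}
Step 22: commit R9 -> on_hand[A=3 B=37] avail[A=2 B=30] open={R11,R12}
Step 23: reserve R13 A 1 -> on_hand[A=3 B=37] avail[A=1 B=30] open={R11,R12,R13}
Step 24: cancel R12 -> on_hand[A=3 B=37] avail[A=2 B=30] open={R11,R13}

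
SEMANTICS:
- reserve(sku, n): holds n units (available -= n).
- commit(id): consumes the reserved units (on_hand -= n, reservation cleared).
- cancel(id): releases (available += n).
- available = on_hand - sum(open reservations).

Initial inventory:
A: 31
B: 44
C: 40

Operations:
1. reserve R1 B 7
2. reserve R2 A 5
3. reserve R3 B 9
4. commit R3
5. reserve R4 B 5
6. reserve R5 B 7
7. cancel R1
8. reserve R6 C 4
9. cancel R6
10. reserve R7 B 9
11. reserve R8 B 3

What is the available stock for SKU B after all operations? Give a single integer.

Step 1: reserve R1 B 7 -> on_hand[A=31 B=44 C=40] avail[A=31 B=37 C=40] open={R1}
Step 2: reserve R2 A 5 -> on_hand[A=31 B=44 C=40] avail[A=26 B=37 C=40] open={R1,R2}
Step 3: reserve R3 B 9 -> on_hand[A=31 B=44 C=40] avail[A=26 B=28 C=40] open={R1,R2,R3}
Step 4: commit R3 -> on_hand[A=31 B=35 C=40] avail[A=26 B=28 C=40] open={R1,R2}
Step 5: reserve R4 B 5 -> on_hand[A=31 B=35 C=40] avail[A=26 B=23 C=40] open={R1,R2,R4}
Step 6: reserve R5 B 7 -> on_hand[A=31 B=35 C=40] avail[A=26 B=16 C=40] open={R1,R2,R4,R5}
Step 7: cancel R1 -> on_hand[A=31 B=35 C=40] avail[A=26 B=23 C=40] open={R2,R4,R5}
Step 8: reserve R6 C 4 -> on_hand[A=31 B=35 C=40] avail[A=26 B=23 C=36] open={R2,R4,R5,R6}
Step 9: cancel R6 -> on_hand[A=31 B=35 C=40] avail[A=26 B=23 C=40] open={R2,R4,R5}
Step 10: reserve R7 B 9 -> on_hand[A=31 B=35 C=40] avail[A=26 B=14 C=40] open={R2,R4,R5,R7}
Step 11: reserve R8 B 3 -> on_hand[A=31 B=35 C=40] avail[A=26 B=11 C=40] open={R2,R4,R5,R7,R8}
Final available[B] = 11

Answer: 11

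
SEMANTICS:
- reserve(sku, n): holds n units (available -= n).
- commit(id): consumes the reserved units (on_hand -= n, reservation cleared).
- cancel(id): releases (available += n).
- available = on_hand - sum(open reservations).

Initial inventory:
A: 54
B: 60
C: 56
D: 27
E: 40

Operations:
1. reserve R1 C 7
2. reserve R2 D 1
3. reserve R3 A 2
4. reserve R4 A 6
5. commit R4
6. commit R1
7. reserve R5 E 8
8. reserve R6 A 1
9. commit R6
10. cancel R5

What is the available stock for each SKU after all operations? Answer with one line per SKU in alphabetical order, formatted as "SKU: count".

Step 1: reserve R1 C 7 -> on_hand[A=54 B=60 C=56 D=27 E=40] avail[A=54 B=60 C=49 D=27 E=40] open={R1}
Step 2: reserve R2 D 1 -> on_hand[A=54 B=60 C=56 D=27 E=40] avail[A=54 B=60 C=49 D=26 E=40] open={R1,R2}
Step 3: reserve R3 A 2 -> on_hand[A=54 B=60 C=56 D=27 E=40] avail[A=52 B=60 C=49 D=26 E=40] open={R1,R2,R3}
Step 4: reserve R4 A 6 -> on_hand[A=54 B=60 C=56 D=27 E=40] avail[A=46 B=60 C=49 D=26 E=40] open={R1,R2,R3,R4}
Step 5: commit R4 -> on_hand[A=48 B=60 C=56 D=27 E=40] avail[A=46 B=60 C=49 D=26 E=40] open={R1,R2,R3}
Step 6: commit R1 -> on_hand[A=48 B=60 C=49 D=27 E=40] avail[A=46 B=60 C=49 D=26 E=40] open={R2,R3}
Step 7: reserve R5 E 8 -> on_hand[A=48 B=60 C=49 D=27 E=40] avail[A=46 B=60 C=49 D=26 E=32] open={R2,R3,R5}
Step 8: reserve R6 A 1 -> on_hand[A=48 B=60 C=49 D=27 E=40] avail[A=45 B=60 C=49 D=26 E=32] open={R2,R3,R5,R6}
Step 9: commit R6 -> on_hand[A=47 B=60 C=49 D=27 E=40] avail[A=45 B=60 C=49 D=26 E=32] open={R2,R3,R5}
Step 10: cancel R5 -> on_hand[A=47 B=60 C=49 D=27 E=40] avail[A=45 B=60 C=49 D=26 E=40] open={R2,R3}

Answer: A: 45
B: 60
C: 49
D: 26
E: 40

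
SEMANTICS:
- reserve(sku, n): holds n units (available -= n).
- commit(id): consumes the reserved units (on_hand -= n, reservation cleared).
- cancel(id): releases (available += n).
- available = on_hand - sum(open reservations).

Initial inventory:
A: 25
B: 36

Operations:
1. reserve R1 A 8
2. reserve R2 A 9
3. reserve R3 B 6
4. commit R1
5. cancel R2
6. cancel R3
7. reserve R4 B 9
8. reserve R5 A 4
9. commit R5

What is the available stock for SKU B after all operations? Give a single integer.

Answer: 27

Derivation:
Step 1: reserve R1 A 8 -> on_hand[A=25 B=36] avail[A=17 B=36] open={R1}
Step 2: reserve R2 A 9 -> on_hand[A=25 B=36] avail[A=8 B=36] open={R1,R2}
Step 3: reserve R3 B 6 -> on_hand[A=25 B=36] avail[A=8 B=30] open={R1,R2,R3}
Step 4: commit R1 -> on_hand[A=17 B=36] avail[A=8 B=30] open={R2,R3}
Step 5: cancel R2 -> on_hand[A=17 B=36] avail[A=17 B=30] open={R3}
Step 6: cancel R3 -> on_hand[A=17 B=36] avail[A=17 B=36] open={}
Step 7: reserve R4 B 9 -> on_hand[A=17 B=36] avail[A=17 B=27] open={R4}
Step 8: reserve R5 A 4 -> on_hand[A=17 B=36] avail[A=13 B=27] open={R4,R5}
Step 9: commit R5 -> on_hand[A=13 B=36] avail[A=13 B=27] open={R4}
Final available[B] = 27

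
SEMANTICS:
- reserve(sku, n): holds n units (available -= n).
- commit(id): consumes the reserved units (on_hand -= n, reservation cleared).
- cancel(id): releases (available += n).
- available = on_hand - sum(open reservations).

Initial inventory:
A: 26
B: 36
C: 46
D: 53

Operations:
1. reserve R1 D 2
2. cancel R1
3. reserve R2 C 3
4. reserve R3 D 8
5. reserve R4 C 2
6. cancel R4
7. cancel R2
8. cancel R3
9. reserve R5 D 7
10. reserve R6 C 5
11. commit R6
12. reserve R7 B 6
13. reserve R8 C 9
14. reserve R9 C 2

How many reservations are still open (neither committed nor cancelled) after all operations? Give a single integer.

Step 1: reserve R1 D 2 -> on_hand[A=26 B=36 C=46 D=53] avail[A=26 B=36 C=46 D=51] open={R1}
Step 2: cancel R1 -> on_hand[A=26 B=36 C=46 D=53] avail[A=26 B=36 C=46 D=53] open={}
Step 3: reserve R2 C 3 -> on_hand[A=26 B=36 C=46 D=53] avail[A=26 B=36 C=43 D=53] open={R2}
Step 4: reserve R3 D 8 -> on_hand[A=26 B=36 C=46 D=53] avail[A=26 B=36 C=43 D=45] open={R2,R3}
Step 5: reserve R4 C 2 -> on_hand[A=26 B=36 C=46 D=53] avail[A=26 B=36 C=41 D=45] open={R2,R3,R4}
Step 6: cancel R4 -> on_hand[A=26 B=36 C=46 D=53] avail[A=26 B=36 C=43 D=45] open={R2,R3}
Step 7: cancel R2 -> on_hand[A=26 B=36 C=46 D=53] avail[A=26 B=36 C=46 D=45] open={R3}
Step 8: cancel R3 -> on_hand[A=26 B=36 C=46 D=53] avail[A=26 B=36 C=46 D=53] open={}
Step 9: reserve R5 D 7 -> on_hand[A=26 B=36 C=46 D=53] avail[A=26 B=36 C=46 D=46] open={R5}
Step 10: reserve R6 C 5 -> on_hand[A=26 B=36 C=46 D=53] avail[A=26 B=36 C=41 D=46] open={R5,R6}
Step 11: commit R6 -> on_hand[A=26 B=36 C=41 D=53] avail[A=26 B=36 C=41 D=46] open={R5}
Step 12: reserve R7 B 6 -> on_hand[A=26 B=36 C=41 D=53] avail[A=26 B=30 C=41 D=46] open={R5,R7}
Step 13: reserve R8 C 9 -> on_hand[A=26 B=36 C=41 D=53] avail[A=26 B=30 C=32 D=46] open={R5,R7,R8}
Step 14: reserve R9 C 2 -> on_hand[A=26 B=36 C=41 D=53] avail[A=26 B=30 C=30 D=46] open={R5,R7,R8,R9}
Open reservations: ['R5', 'R7', 'R8', 'R9'] -> 4

Answer: 4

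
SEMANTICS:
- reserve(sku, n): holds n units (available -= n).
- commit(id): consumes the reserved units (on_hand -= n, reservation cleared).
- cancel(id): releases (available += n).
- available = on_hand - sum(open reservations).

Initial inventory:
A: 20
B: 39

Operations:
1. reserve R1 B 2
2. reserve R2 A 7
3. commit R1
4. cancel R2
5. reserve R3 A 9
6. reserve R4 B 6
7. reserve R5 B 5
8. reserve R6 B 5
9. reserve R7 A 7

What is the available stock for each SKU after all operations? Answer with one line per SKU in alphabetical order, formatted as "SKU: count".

Step 1: reserve R1 B 2 -> on_hand[A=20 B=39] avail[A=20 B=37] open={R1}
Step 2: reserve R2 A 7 -> on_hand[A=20 B=39] avail[A=13 B=37] open={R1,R2}
Step 3: commit R1 -> on_hand[A=20 B=37] avail[A=13 B=37] open={R2}
Step 4: cancel R2 -> on_hand[A=20 B=37] avail[A=20 B=37] open={}
Step 5: reserve R3 A 9 -> on_hand[A=20 B=37] avail[A=11 B=37] open={R3}
Step 6: reserve R4 B 6 -> on_hand[A=20 B=37] avail[A=11 B=31] open={R3,R4}
Step 7: reserve R5 B 5 -> on_hand[A=20 B=37] avail[A=11 B=26] open={R3,R4,R5}
Step 8: reserve R6 B 5 -> on_hand[A=20 B=37] avail[A=11 B=21] open={R3,R4,R5,R6}
Step 9: reserve R7 A 7 -> on_hand[A=20 B=37] avail[A=4 B=21] open={R3,R4,R5,R6,R7}

Answer: A: 4
B: 21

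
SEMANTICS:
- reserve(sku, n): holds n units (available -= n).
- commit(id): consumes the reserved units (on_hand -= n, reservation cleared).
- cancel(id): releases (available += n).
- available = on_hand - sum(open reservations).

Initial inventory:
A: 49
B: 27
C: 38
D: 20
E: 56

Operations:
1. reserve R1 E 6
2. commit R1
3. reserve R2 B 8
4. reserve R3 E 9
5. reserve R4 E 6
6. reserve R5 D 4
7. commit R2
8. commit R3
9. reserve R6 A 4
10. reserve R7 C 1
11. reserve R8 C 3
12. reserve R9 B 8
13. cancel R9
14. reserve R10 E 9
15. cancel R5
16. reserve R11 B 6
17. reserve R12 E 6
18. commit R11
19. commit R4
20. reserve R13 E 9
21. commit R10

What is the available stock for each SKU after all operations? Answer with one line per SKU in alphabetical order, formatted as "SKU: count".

Answer: A: 45
B: 13
C: 34
D: 20
E: 11

Derivation:
Step 1: reserve R1 E 6 -> on_hand[A=49 B=27 C=38 D=20 E=56] avail[A=49 B=27 C=38 D=20 E=50] open={R1}
Step 2: commit R1 -> on_hand[A=49 B=27 C=38 D=20 E=50] avail[A=49 B=27 C=38 D=20 E=50] open={}
Step 3: reserve R2 B 8 -> on_hand[A=49 B=27 C=38 D=20 E=50] avail[A=49 B=19 C=38 D=20 E=50] open={R2}
Step 4: reserve R3 E 9 -> on_hand[A=49 B=27 C=38 D=20 E=50] avail[A=49 B=19 C=38 D=20 E=41] open={R2,R3}
Step 5: reserve R4 E 6 -> on_hand[A=49 B=27 C=38 D=20 E=50] avail[A=49 B=19 C=38 D=20 E=35] open={R2,R3,R4}
Step 6: reserve R5 D 4 -> on_hand[A=49 B=27 C=38 D=20 E=50] avail[A=49 B=19 C=38 D=16 E=35] open={R2,R3,R4,R5}
Step 7: commit R2 -> on_hand[A=49 B=19 C=38 D=20 E=50] avail[A=49 B=19 C=38 D=16 E=35] open={R3,R4,R5}
Step 8: commit R3 -> on_hand[A=49 B=19 C=38 D=20 E=41] avail[A=49 B=19 C=38 D=16 E=35] open={R4,R5}
Step 9: reserve R6 A 4 -> on_hand[A=49 B=19 C=38 D=20 E=41] avail[A=45 B=19 C=38 D=16 E=35] open={R4,R5,R6}
Step 10: reserve R7 C 1 -> on_hand[A=49 B=19 C=38 D=20 E=41] avail[A=45 B=19 C=37 D=16 E=35] open={R4,R5,R6,R7}
Step 11: reserve R8 C 3 -> on_hand[A=49 B=19 C=38 D=20 E=41] avail[A=45 B=19 C=34 D=16 E=35] open={R4,R5,R6,R7,R8}
Step 12: reserve R9 B 8 -> on_hand[A=49 B=19 C=38 D=20 E=41] avail[A=45 B=11 C=34 D=16 E=35] open={R4,R5,R6,R7,R8,R9}
Step 13: cancel R9 -> on_hand[A=49 B=19 C=38 D=20 E=41] avail[A=45 B=19 C=34 D=16 E=35] open={R4,R5,R6,R7,R8}
Step 14: reserve R10 E 9 -> on_hand[A=49 B=19 C=38 D=20 E=41] avail[A=45 B=19 C=34 D=16 E=26] open={R10,R4,R5,R6,R7,R8}
Step 15: cancel R5 -> on_hand[A=49 B=19 C=38 D=20 E=41] avail[A=45 B=19 C=34 D=20 E=26] open={R10,R4,R6,R7,R8}
Step 16: reserve R11 B 6 -> on_hand[A=49 B=19 C=38 D=20 E=41] avail[A=45 B=13 C=34 D=20 E=26] open={R10,R11,R4,R6,R7,R8}
Step 17: reserve R12 E 6 -> on_hand[A=49 B=19 C=38 D=20 E=41] avail[A=45 B=13 C=34 D=20 E=20] open={R10,R11,R12,R4,R6,R7,R8}
Step 18: commit R11 -> on_hand[A=49 B=13 C=38 D=20 E=41] avail[A=45 B=13 C=34 D=20 E=20] open={R10,R12,R4,R6,R7,R8}
Step 19: commit R4 -> on_hand[A=49 B=13 C=38 D=20 E=35] avail[A=45 B=13 C=34 D=20 E=20] open={R10,R12,R6,R7,R8}
Step 20: reserve R13 E 9 -> on_hand[A=49 B=13 C=38 D=20 E=35] avail[A=45 B=13 C=34 D=20 E=11] open={R10,R12,R13,R6,R7,R8}
Step 21: commit R10 -> on_hand[A=49 B=13 C=38 D=20 E=26] avail[A=45 B=13 C=34 D=20 E=11] open={R12,R13,R6,R7,R8}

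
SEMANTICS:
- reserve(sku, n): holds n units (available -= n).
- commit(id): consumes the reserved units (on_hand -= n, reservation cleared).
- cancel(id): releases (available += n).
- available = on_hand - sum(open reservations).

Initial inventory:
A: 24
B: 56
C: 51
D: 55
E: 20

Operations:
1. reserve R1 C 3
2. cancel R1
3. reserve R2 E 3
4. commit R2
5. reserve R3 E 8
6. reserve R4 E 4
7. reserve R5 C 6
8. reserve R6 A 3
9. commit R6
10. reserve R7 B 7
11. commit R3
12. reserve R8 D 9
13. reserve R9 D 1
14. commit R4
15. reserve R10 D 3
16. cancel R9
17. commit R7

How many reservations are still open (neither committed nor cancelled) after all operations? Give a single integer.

Step 1: reserve R1 C 3 -> on_hand[A=24 B=56 C=51 D=55 E=20] avail[A=24 B=56 C=48 D=55 E=20] open={R1}
Step 2: cancel R1 -> on_hand[A=24 B=56 C=51 D=55 E=20] avail[A=24 B=56 C=51 D=55 E=20] open={}
Step 3: reserve R2 E 3 -> on_hand[A=24 B=56 C=51 D=55 E=20] avail[A=24 B=56 C=51 D=55 E=17] open={R2}
Step 4: commit R2 -> on_hand[A=24 B=56 C=51 D=55 E=17] avail[A=24 B=56 C=51 D=55 E=17] open={}
Step 5: reserve R3 E 8 -> on_hand[A=24 B=56 C=51 D=55 E=17] avail[A=24 B=56 C=51 D=55 E=9] open={R3}
Step 6: reserve R4 E 4 -> on_hand[A=24 B=56 C=51 D=55 E=17] avail[A=24 B=56 C=51 D=55 E=5] open={R3,R4}
Step 7: reserve R5 C 6 -> on_hand[A=24 B=56 C=51 D=55 E=17] avail[A=24 B=56 C=45 D=55 E=5] open={R3,R4,R5}
Step 8: reserve R6 A 3 -> on_hand[A=24 B=56 C=51 D=55 E=17] avail[A=21 B=56 C=45 D=55 E=5] open={R3,R4,R5,R6}
Step 9: commit R6 -> on_hand[A=21 B=56 C=51 D=55 E=17] avail[A=21 B=56 C=45 D=55 E=5] open={R3,R4,R5}
Step 10: reserve R7 B 7 -> on_hand[A=21 B=56 C=51 D=55 E=17] avail[A=21 B=49 C=45 D=55 E=5] open={R3,R4,R5,R7}
Step 11: commit R3 -> on_hand[A=21 B=56 C=51 D=55 E=9] avail[A=21 B=49 C=45 D=55 E=5] open={R4,R5,R7}
Step 12: reserve R8 D 9 -> on_hand[A=21 B=56 C=51 D=55 E=9] avail[A=21 B=49 C=45 D=46 E=5] open={R4,R5,R7,R8}
Step 13: reserve R9 D 1 -> on_hand[A=21 B=56 C=51 D=55 E=9] avail[A=21 B=49 C=45 D=45 E=5] open={R4,R5,R7,R8,R9}
Step 14: commit R4 -> on_hand[A=21 B=56 C=51 D=55 E=5] avail[A=21 B=49 C=45 D=45 E=5] open={R5,R7,R8,R9}
Step 15: reserve R10 D 3 -> on_hand[A=21 B=56 C=51 D=55 E=5] avail[A=21 B=49 C=45 D=42 E=5] open={R10,R5,R7,R8,R9}
Step 16: cancel R9 -> on_hand[A=21 B=56 C=51 D=55 E=5] avail[A=21 B=49 C=45 D=43 E=5] open={R10,R5,R7,R8}
Step 17: commit R7 -> on_hand[A=21 B=49 C=51 D=55 E=5] avail[A=21 B=49 C=45 D=43 E=5] open={R10,R5,R8}
Open reservations: ['R10', 'R5', 'R8'] -> 3

Answer: 3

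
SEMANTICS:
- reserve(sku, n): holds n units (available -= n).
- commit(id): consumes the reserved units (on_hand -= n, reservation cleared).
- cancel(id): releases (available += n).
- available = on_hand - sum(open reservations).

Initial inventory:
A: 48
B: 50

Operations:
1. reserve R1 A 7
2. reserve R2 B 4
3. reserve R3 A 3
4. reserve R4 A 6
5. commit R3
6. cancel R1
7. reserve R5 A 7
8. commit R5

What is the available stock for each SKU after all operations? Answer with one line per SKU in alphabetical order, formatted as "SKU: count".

Step 1: reserve R1 A 7 -> on_hand[A=48 B=50] avail[A=41 B=50] open={R1}
Step 2: reserve R2 B 4 -> on_hand[A=48 B=50] avail[A=41 B=46] open={R1,R2}
Step 3: reserve R3 A 3 -> on_hand[A=48 B=50] avail[A=38 B=46] open={R1,R2,R3}
Step 4: reserve R4 A 6 -> on_hand[A=48 B=50] avail[A=32 B=46] open={R1,R2,R3,R4}
Step 5: commit R3 -> on_hand[A=45 B=50] avail[A=32 B=46] open={R1,R2,R4}
Step 6: cancel R1 -> on_hand[A=45 B=50] avail[A=39 B=46] open={R2,R4}
Step 7: reserve R5 A 7 -> on_hand[A=45 B=50] avail[A=32 B=46] open={R2,R4,R5}
Step 8: commit R5 -> on_hand[A=38 B=50] avail[A=32 B=46] open={R2,R4}

Answer: A: 32
B: 46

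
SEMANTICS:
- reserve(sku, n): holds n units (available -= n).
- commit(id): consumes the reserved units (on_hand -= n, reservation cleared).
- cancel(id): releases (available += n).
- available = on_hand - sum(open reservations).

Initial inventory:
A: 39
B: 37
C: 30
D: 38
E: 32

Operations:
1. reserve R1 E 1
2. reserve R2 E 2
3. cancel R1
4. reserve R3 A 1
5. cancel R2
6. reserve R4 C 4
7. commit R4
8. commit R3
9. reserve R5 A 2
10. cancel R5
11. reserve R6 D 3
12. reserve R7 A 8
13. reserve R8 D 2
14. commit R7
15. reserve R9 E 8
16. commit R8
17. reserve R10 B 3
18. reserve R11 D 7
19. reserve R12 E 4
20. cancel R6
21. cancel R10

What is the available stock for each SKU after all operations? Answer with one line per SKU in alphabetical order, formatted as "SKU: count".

Step 1: reserve R1 E 1 -> on_hand[A=39 B=37 C=30 D=38 E=32] avail[A=39 B=37 C=30 D=38 E=31] open={R1}
Step 2: reserve R2 E 2 -> on_hand[A=39 B=37 C=30 D=38 E=32] avail[A=39 B=37 C=30 D=38 E=29] open={R1,R2}
Step 3: cancel R1 -> on_hand[A=39 B=37 C=30 D=38 E=32] avail[A=39 B=37 C=30 D=38 E=30] open={R2}
Step 4: reserve R3 A 1 -> on_hand[A=39 B=37 C=30 D=38 E=32] avail[A=38 B=37 C=30 D=38 E=30] open={R2,R3}
Step 5: cancel R2 -> on_hand[A=39 B=37 C=30 D=38 E=32] avail[A=38 B=37 C=30 D=38 E=32] open={R3}
Step 6: reserve R4 C 4 -> on_hand[A=39 B=37 C=30 D=38 E=32] avail[A=38 B=37 C=26 D=38 E=32] open={R3,R4}
Step 7: commit R4 -> on_hand[A=39 B=37 C=26 D=38 E=32] avail[A=38 B=37 C=26 D=38 E=32] open={R3}
Step 8: commit R3 -> on_hand[A=38 B=37 C=26 D=38 E=32] avail[A=38 B=37 C=26 D=38 E=32] open={}
Step 9: reserve R5 A 2 -> on_hand[A=38 B=37 C=26 D=38 E=32] avail[A=36 B=37 C=26 D=38 E=32] open={R5}
Step 10: cancel R5 -> on_hand[A=38 B=37 C=26 D=38 E=32] avail[A=38 B=37 C=26 D=38 E=32] open={}
Step 11: reserve R6 D 3 -> on_hand[A=38 B=37 C=26 D=38 E=32] avail[A=38 B=37 C=26 D=35 E=32] open={R6}
Step 12: reserve R7 A 8 -> on_hand[A=38 B=37 C=26 D=38 E=32] avail[A=30 B=37 C=26 D=35 E=32] open={R6,R7}
Step 13: reserve R8 D 2 -> on_hand[A=38 B=37 C=26 D=38 E=32] avail[A=30 B=37 C=26 D=33 E=32] open={R6,R7,R8}
Step 14: commit R7 -> on_hand[A=30 B=37 C=26 D=38 E=32] avail[A=30 B=37 C=26 D=33 E=32] open={R6,R8}
Step 15: reserve R9 E 8 -> on_hand[A=30 B=37 C=26 D=38 E=32] avail[A=30 B=37 C=26 D=33 E=24] open={R6,R8,R9}
Step 16: commit R8 -> on_hand[A=30 B=37 C=26 D=36 E=32] avail[A=30 B=37 C=26 D=33 E=24] open={R6,R9}
Step 17: reserve R10 B 3 -> on_hand[A=30 B=37 C=26 D=36 E=32] avail[A=30 B=34 C=26 D=33 E=24] open={R10,R6,R9}
Step 18: reserve R11 D 7 -> on_hand[A=30 B=37 C=26 D=36 E=32] avail[A=30 B=34 C=26 D=26 E=24] open={R10,R11,R6,R9}
Step 19: reserve R12 E 4 -> on_hand[A=30 B=37 C=26 D=36 E=32] avail[A=30 B=34 C=26 D=26 E=20] open={R10,R11,R12,R6,R9}
Step 20: cancel R6 -> on_hand[A=30 B=37 C=26 D=36 E=32] avail[A=30 B=34 C=26 D=29 E=20] open={R10,R11,R12,R9}
Step 21: cancel R10 -> on_hand[A=30 B=37 C=26 D=36 E=32] avail[A=30 B=37 C=26 D=29 E=20] open={R11,R12,R9}

Answer: A: 30
B: 37
C: 26
D: 29
E: 20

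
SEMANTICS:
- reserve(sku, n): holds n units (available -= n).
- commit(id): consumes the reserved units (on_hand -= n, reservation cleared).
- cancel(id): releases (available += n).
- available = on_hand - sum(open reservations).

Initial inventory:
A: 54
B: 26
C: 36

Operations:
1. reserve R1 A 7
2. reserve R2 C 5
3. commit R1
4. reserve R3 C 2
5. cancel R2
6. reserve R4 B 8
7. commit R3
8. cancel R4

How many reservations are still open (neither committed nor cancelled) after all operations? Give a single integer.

Answer: 0

Derivation:
Step 1: reserve R1 A 7 -> on_hand[A=54 B=26 C=36] avail[A=47 B=26 C=36] open={R1}
Step 2: reserve R2 C 5 -> on_hand[A=54 B=26 C=36] avail[A=47 B=26 C=31] open={R1,R2}
Step 3: commit R1 -> on_hand[A=47 B=26 C=36] avail[A=47 B=26 C=31] open={R2}
Step 4: reserve R3 C 2 -> on_hand[A=47 B=26 C=36] avail[A=47 B=26 C=29] open={R2,R3}
Step 5: cancel R2 -> on_hand[A=47 B=26 C=36] avail[A=47 B=26 C=34] open={R3}
Step 6: reserve R4 B 8 -> on_hand[A=47 B=26 C=36] avail[A=47 B=18 C=34] open={R3,R4}
Step 7: commit R3 -> on_hand[A=47 B=26 C=34] avail[A=47 B=18 C=34] open={R4}
Step 8: cancel R4 -> on_hand[A=47 B=26 C=34] avail[A=47 B=26 C=34] open={}
Open reservations: [] -> 0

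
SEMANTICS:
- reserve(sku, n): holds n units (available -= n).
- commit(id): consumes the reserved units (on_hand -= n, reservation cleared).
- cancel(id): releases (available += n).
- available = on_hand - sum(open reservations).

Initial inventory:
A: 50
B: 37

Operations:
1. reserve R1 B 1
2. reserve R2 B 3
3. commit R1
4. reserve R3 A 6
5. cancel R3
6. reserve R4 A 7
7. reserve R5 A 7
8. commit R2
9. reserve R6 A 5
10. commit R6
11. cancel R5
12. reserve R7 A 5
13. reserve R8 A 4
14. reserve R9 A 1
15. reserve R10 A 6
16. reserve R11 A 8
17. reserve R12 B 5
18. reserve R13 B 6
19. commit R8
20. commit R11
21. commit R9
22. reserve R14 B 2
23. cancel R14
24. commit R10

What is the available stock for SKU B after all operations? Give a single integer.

Answer: 22

Derivation:
Step 1: reserve R1 B 1 -> on_hand[A=50 B=37] avail[A=50 B=36] open={R1}
Step 2: reserve R2 B 3 -> on_hand[A=50 B=37] avail[A=50 B=33] open={R1,R2}
Step 3: commit R1 -> on_hand[A=50 B=36] avail[A=50 B=33] open={R2}
Step 4: reserve R3 A 6 -> on_hand[A=50 B=36] avail[A=44 B=33] open={R2,R3}
Step 5: cancel R3 -> on_hand[A=50 B=36] avail[A=50 B=33] open={R2}
Step 6: reserve R4 A 7 -> on_hand[A=50 B=36] avail[A=43 B=33] open={R2,R4}
Step 7: reserve R5 A 7 -> on_hand[A=50 B=36] avail[A=36 B=33] open={R2,R4,R5}
Step 8: commit R2 -> on_hand[A=50 B=33] avail[A=36 B=33] open={R4,R5}
Step 9: reserve R6 A 5 -> on_hand[A=50 B=33] avail[A=31 B=33] open={R4,R5,R6}
Step 10: commit R6 -> on_hand[A=45 B=33] avail[A=31 B=33] open={R4,R5}
Step 11: cancel R5 -> on_hand[A=45 B=33] avail[A=38 B=33] open={R4}
Step 12: reserve R7 A 5 -> on_hand[A=45 B=33] avail[A=33 B=33] open={R4,R7}
Step 13: reserve R8 A 4 -> on_hand[A=45 B=33] avail[A=29 B=33] open={R4,R7,R8}
Step 14: reserve R9 A 1 -> on_hand[A=45 B=33] avail[A=28 B=33] open={R4,R7,R8,R9}
Step 15: reserve R10 A 6 -> on_hand[A=45 B=33] avail[A=22 B=33] open={R10,R4,R7,R8,R9}
Step 16: reserve R11 A 8 -> on_hand[A=45 B=33] avail[A=14 B=33] open={R10,R11,R4,R7,R8,R9}
Step 17: reserve R12 B 5 -> on_hand[A=45 B=33] avail[A=14 B=28] open={R10,R11,R12,R4,R7,R8,R9}
Step 18: reserve R13 B 6 -> on_hand[A=45 B=33] avail[A=14 B=22] open={R10,R11,R12,R13,R4,R7,R8,R9}
Step 19: commit R8 -> on_hand[A=41 B=33] avail[A=14 B=22] open={R10,R11,R12,R13,R4,R7,R9}
Step 20: commit R11 -> on_hand[A=33 B=33] avail[A=14 B=22] open={R10,R12,R13,R4,R7,R9}
Step 21: commit R9 -> on_hand[A=32 B=33] avail[A=14 B=22] open={R10,R12,R13,R4,R7}
Step 22: reserve R14 B 2 -> on_hand[A=32 B=33] avail[A=14 B=20] open={R10,R12,R13,R14,R4,R7}
Step 23: cancel R14 -> on_hand[A=32 B=33] avail[A=14 B=22] open={R10,R12,R13,R4,R7}
Step 24: commit R10 -> on_hand[A=26 B=33] avail[A=14 B=22] open={R12,R13,R4,R7}
Final available[B] = 22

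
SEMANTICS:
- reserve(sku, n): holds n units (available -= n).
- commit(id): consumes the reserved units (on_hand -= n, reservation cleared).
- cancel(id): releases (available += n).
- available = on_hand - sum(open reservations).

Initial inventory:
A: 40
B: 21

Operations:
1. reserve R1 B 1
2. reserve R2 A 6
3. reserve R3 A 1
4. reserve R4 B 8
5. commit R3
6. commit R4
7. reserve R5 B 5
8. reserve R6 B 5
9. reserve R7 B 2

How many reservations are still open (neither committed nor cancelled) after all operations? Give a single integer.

Answer: 5

Derivation:
Step 1: reserve R1 B 1 -> on_hand[A=40 B=21] avail[A=40 B=20] open={R1}
Step 2: reserve R2 A 6 -> on_hand[A=40 B=21] avail[A=34 B=20] open={R1,R2}
Step 3: reserve R3 A 1 -> on_hand[A=40 B=21] avail[A=33 B=20] open={R1,R2,R3}
Step 4: reserve R4 B 8 -> on_hand[A=40 B=21] avail[A=33 B=12] open={R1,R2,R3,R4}
Step 5: commit R3 -> on_hand[A=39 B=21] avail[A=33 B=12] open={R1,R2,R4}
Step 6: commit R4 -> on_hand[A=39 B=13] avail[A=33 B=12] open={R1,R2}
Step 7: reserve R5 B 5 -> on_hand[A=39 B=13] avail[A=33 B=7] open={R1,R2,R5}
Step 8: reserve R6 B 5 -> on_hand[A=39 B=13] avail[A=33 B=2] open={R1,R2,R5,R6}
Step 9: reserve R7 B 2 -> on_hand[A=39 B=13] avail[A=33 B=0] open={R1,R2,R5,R6,R7}
Open reservations: ['R1', 'R2', 'R5', 'R6', 'R7'] -> 5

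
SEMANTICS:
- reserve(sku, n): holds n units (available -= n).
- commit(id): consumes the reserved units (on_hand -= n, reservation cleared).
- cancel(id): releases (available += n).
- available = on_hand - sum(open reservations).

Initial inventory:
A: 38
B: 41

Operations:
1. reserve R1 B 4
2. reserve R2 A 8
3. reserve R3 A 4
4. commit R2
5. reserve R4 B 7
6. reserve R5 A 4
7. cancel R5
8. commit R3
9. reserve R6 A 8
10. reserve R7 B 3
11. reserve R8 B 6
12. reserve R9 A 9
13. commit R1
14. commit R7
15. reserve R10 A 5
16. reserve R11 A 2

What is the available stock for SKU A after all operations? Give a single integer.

Step 1: reserve R1 B 4 -> on_hand[A=38 B=41] avail[A=38 B=37] open={R1}
Step 2: reserve R2 A 8 -> on_hand[A=38 B=41] avail[A=30 B=37] open={R1,R2}
Step 3: reserve R3 A 4 -> on_hand[A=38 B=41] avail[A=26 B=37] open={R1,R2,R3}
Step 4: commit R2 -> on_hand[A=30 B=41] avail[A=26 B=37] open={R1,R3}
Step 5: reserve R4 B 7 -> on_hand[A=30 B=41] avail[A=26 B=30] open={R1,R3,R4}
Step 6: reserve R5 A 4 -> on_hand[A=30 B=41] avail[A=22 B=30] open={R1,R3,R4,R5}
Step 7: cancel R5 -> on_hand[A=30 B=41] avail[A=26 B=30] open={R1,R3,R4}
Step 8: commit R3 -> on_hand[A=26 B=41] avail[A=26 B=30] open={R1,R4}
Step 9: reserve R6 A 8 -> on_hand[A=26 B=41] avail[A=18 B=30] open={R1,R4,R6}
Step 10: reserve R7 B 3 -> on_hand[A=26 B=41] avail[A=18 B=27] open={R1,R4,R6,R7}
Step 11: reserve R8 B 6 -> on_hand[A=26 B=41] avail[A=18 B=21] open={R1,R4,R6,R7,R8}
Step 12: reserve R9 A 9 -> on_hand[A=26 B=41] avail[A=9 B=21] open={R1,R4,R6,R7,R8,R9}
Step 13: commit R1 -> on_hand[A=26 B=37] avail[A=9 B=21] open={R4,R6,R7,R8,R9}
Step 14: commit R7 -> on_hand[A=26 B=34] avail[A=9 B=21] open={R4,R6,R8,R9}
Step 15: reserve R10 A 5 -> on_hand[A=26 B=34] avail[A=4 B=21] open={R10,R4,R6,R8,R9}
Step 16: reserve R11 A 2 -> on_hand[A=26 B=34] avail[A=2 B=21] open={R10,R11,R4,R6,R8,R9}
Final available[A] = 2

Answer: 2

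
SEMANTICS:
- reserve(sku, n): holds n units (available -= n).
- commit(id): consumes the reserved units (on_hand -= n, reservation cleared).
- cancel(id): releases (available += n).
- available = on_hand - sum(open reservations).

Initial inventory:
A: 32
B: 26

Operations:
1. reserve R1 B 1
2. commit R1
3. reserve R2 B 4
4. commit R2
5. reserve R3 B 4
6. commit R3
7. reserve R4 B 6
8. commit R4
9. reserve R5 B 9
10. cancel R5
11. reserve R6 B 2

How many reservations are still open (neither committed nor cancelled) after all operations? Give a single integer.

Answer: 1

Derivation:
Step 1: reserve R1 B 1 -> on_hand[A=32 B=26] avail[A=32 B=25] open={R1}
Step 2: commit R1 -> on_hand[A=32 B=25] avail[A=32 B=25] open={}
Step 3: reserve R2 B 4 -> on_hand[A=32 B=25] avail[A=32 B=21] open={R2}
Step 4: commit R2 -> on_hand[A=32 B=21] avail[A=32 B=21] open={}
Step 5: reserve R3 B 4 -> on_hand[A=32 B=21] avail[A=32 B=17] open={R3}
Step 6: commit R3 -> on_hand[A=32 B=17] avail[A=32 B=17] open={}
Step 7: reserve R4 B 6 -> on_hand[A=32 B=17] avail[A=32 B=11] open={R4}
Step 8: commit R4 -> on_hand[A=32 B=11] avail[A=32 B=11] open={}
Step 9: reserve R5 B 9 -> on_hand[A=32 B=11] avail[A=32 B=2] open={R5}
Step 10: cancel R5 -> on_hand[A=32 B=11] avail[A=32 B=11] open={}
Step 11: reserve R6 B 2 -> on_hand[A=32 B=11] avail[A=32 B=9] open={R6}
Open reservations: ['R6'] -> 1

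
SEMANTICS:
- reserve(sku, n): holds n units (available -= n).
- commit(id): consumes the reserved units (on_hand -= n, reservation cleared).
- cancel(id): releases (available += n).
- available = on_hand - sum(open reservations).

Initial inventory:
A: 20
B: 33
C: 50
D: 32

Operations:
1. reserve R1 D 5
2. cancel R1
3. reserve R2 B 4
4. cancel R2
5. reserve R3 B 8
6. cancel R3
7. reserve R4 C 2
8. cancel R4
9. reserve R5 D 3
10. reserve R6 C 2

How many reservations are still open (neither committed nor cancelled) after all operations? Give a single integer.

Answer: 2

Derivation:
Step 1: reserve R1 D 5 -> on_hand[A=20 B=33 C=50 D=32] avail[A=20 B=33 C=50 D=27] open={R1}
Step 2: cancel R1 -> on_hand[A=20 B=33 C=50 D=32] avail[A=20 B=33 C=50 D=32] open={}
Step 3: reserve R2 B 4 -> on_hand[A=20 B=33 C=50 D=32] avail[A=20 B=29 C=50 D=32] open={R2}
Step 4: cancel R2 -> on_hand[A=20 B=33 C=50 D=32] avail[A=20 B=33 C=50 D=32] open={}
Step 5: reserve R3 B 8 -> on_hand[A=20 B=33 C=50 D=32] avail[A=20 B=25 C=50 D=32] open={R3}
Step 6: cancel R3 -> on_hand[A=20 B=33 C=50 D=32] avail[A=20 B=33 C=50 D=32] open={}
Step 7: reserve R4 C 2 -> on_hand[A=20 B=33 C=50 D=32] avail[A=20 B=33 C=48 D=32] open={R4}
Step 8: cancel R4 -> on_hand[A=20 B=33 C=50 D=32] avail[A=20 B=33 C=50 D=32] open={}
Step 9: reserve R5 D 3 -> on_hand[A=20 B=33 C=50 D=32] avail[A=20 B=33 C=50 D=29] open={R5}
Step 10: reserve R6 C 2 -> on_hand[A=20 B=33 C=50 D=32] avail[A=20 B=33 C=48 D=29] open={R5,R6}
Open reservations: ['R5', 'R6'] -> 2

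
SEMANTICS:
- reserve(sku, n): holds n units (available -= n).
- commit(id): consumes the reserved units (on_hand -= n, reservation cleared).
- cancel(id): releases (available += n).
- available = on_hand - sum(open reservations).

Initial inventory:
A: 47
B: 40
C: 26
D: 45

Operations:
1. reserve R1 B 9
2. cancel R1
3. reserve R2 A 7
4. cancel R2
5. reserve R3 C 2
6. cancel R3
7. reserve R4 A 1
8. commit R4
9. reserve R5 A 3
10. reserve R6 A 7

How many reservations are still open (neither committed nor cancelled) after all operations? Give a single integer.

Step 1: reserve R1 B 9 -> on_hand[A=47 B=40 C=26 D=45] avail[A=47 B=31 C=26 D=45] open={R1}
Step 2: cancel R1 -> on_hand[A=47 B=40 C=26 D=45] avail[A=47 B=40 C=26 D=45] open={}
Step 3: reserve R2 A 7 -> on_hand[A=47 B=40 C=26 D=45] avail[A=40 B=40 C=26 D=45] open={R2}
Step 4: cancel R2 -> on_hand[A=47 B=40 C=26 D=45] avail[A=47 B=40 C=26 D=45] open={}
Step 5: reserve R3 C 2 -> on_hand[A=47 B=40 C=26 D=45] avail[A=47 B=40 C=24 D=45] open={R3}
Step 6: cancel R3 -> on_hand[A=47 B=40 C=26 D=45] avail[A=47 B=40 C=26 D=45] open={}
Step 7: reserve R4 A 1 -> on_hand[A=47 B=40 C=26 D=45] avail[A=46 B=40 C=26 D=45] open={R4}
Step 8: commit R4 -> on_hand[A=46 B=40 C=26 D=45] avail[A=46 B=40 C=26 D=45] open={}
Step 9: reserve R5 A 3 -> on_hand[A=46 B=40 C=26 D=45] avail[A=43 B=40 C=26 D=45] open={R5}
Step 10: reserve R6 A 7 -> on_hand[A=46 B=40 C=26 D=45] avail[A=36 B=40 C=26 D=45] open={R5,R6}
Open reservations: ['R5', 'R6'] -> 2

Answer: 2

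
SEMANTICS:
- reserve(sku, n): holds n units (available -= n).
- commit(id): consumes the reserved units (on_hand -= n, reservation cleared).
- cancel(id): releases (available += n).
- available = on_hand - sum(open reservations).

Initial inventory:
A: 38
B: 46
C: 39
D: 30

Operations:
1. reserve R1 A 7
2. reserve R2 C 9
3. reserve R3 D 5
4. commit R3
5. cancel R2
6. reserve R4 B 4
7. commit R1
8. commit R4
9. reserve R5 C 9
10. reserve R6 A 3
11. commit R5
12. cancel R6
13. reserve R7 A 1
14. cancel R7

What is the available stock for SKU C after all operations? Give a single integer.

Step 1: reserve R1 A 7 -> on_hand[A=38 B=46 C=39 D=30] avail[A=31 B=46 C=39 D=30] open={R1}
Step 2: reserve R2 C 9 -> on_hand[A=38 B=46 C=39 D=30] avail[A=31 B=46 C=30 D=30] open={R1,R2}
Step 3: reserve R3 D 5 -> on_hand[A=38 B=46 C=39 D=30] avail[A=31 B=46 C=30 D=25] open={R1,R2,R3}
Step 4: commit R3 -> on_hand[A=38 B=46 C=39 D=25] avail[A=31 B=46 C=30 D=25] open={R1,R2}
Step 5: cancel R2 -> on_hand[A=38 B=46 C=39 D=25] avail[A=31 B=46 C=39 D=25] open={R1}
Step 6: reserve R4 B 4 -> on_hand[A=38 B=46 C=39 D=25] avail[A=31 B=42 C=39 D=25] open={R1,R4}
Step 7: commit R1 -> on_hand[A=31 B=46 C=39 D=25] avail[A=31 B=42 C=39 D=25] open={R4}
Step 8: commit R4 -> on_hand[A=31 B=42 C=39 D=25] avail[A=31 B=42 C=39 D=25] open={}
Step 9: reserve R5 C 9 -> on_hand[A=31 B=42 C=39 D=25] avail[A=31 B=42 C=30 D=25] open={R5}
Step 10: reserve R6 A 3 -> on_hand[A=31 B=42 C=39 D=25] avail[A=28 B=42 C=30 D=25] open={R5,R6}
Step 11: commit R5 -> on_hand[A=31 B=42 C=30 D=25] avail[A=28 B=42 C=30 D=25] open={R6}
Step 12: cancel R6 -> on_hand[A=31 B=42 C=30 D=25] avail[A=31 B=42 C=30 D=25] open={}
Step 13: reserve R7 A 1 -> on_hand[A=31 B=42 C=30 D=25] avail[A=30 B=42 C=30 D=25] open={R7}
Step 14: cancel R7 -> on_hand[A=31 B=42 C=30 D=25] avail[A=31 B=42 C=30 D=25] open={}
Final available[C] = 30

Answer: 30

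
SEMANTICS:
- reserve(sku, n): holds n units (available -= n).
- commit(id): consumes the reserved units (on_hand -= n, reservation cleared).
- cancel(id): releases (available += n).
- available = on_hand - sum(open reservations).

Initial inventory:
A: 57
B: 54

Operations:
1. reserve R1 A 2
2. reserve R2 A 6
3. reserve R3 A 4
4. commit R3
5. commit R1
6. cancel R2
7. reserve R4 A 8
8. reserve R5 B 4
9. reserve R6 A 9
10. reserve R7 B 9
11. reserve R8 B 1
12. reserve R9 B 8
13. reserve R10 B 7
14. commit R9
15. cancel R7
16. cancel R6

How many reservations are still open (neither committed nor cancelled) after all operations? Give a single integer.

Step 1: reserve R1 A 2 -> on_hand[A=57 B=54] avail[A=55 B=54] open={R1}
Step 2: reserve R2 A 6 -> on_hand[A=57 B=54] avail[A=49 B=54] open={R1,R2}
Step 3: reserve R3 A 4 -> on_hand[A=57 B=54] avail[A=45 B=54] open={R1,R2,R3}
Step 4: commit R3 -> on_hand[A=53 B=54] avail[A=45 B=54] open={R1,R2}
Step 5: commit R1 -> on_hand[A=51 B=54] avail[A=45 B=54] open={R2}
Step 6: cancel R2 -> on_hand[A=51 B=54] avail[A=51 B=54] open={}
Step 7: reserve R4 A 8 -> on_hand[A=51 B=54] avail[A=43 B=54] open={R4}
Step 8: reserve R5 B 4 -> on_hand[A=51 B=54] avail[A=43 B=50] open={R4,R5}
Step 9: reserve R6 A 9 -> on_hand[A=51 B=54] avail[A=34 B=50] open={R4,R5,R6}
Step 10: reserve R7 B 9 -> on_hand[A=51 B=54] avail[A=34 B=41] open={R4,R5,R6,R7}
Step 11: reserve R8 B 1 -> on_hand[A=51 B=54] avail[A=34 B=40] open={R4,R5,R6,R7,R8}
Step 12: reserve R9 B 8 -> on_hand[A=51 B=54] avail[A=34 B=32] open={R4,R5,R6,R7,R8,R9}
Step 13: reserve R10 B 7 -> on_hand[A=51 B=54] avail[A=34 B=25] open={R10,R4,R5,R6,R7,R8,R9}
Step 14: commit R9 -> on_hand[A=51 B=46] avail[A=34 B=25] open={R10,R4,R5,R6,R7,R8}
Step 15: cancel R7 -> on_hand[A=51 B=46] avail[A=34 B=34] open={R10,R4,R5,R6,R8}
Step 16: cancel R6 -> on_hand[A=51 B=46] avail[A=43 B=34] open={R10,R4,R5,R8}
Open reservations: ['R10', 'R4', 'R5', 'R8'] -> 4

Answer: 4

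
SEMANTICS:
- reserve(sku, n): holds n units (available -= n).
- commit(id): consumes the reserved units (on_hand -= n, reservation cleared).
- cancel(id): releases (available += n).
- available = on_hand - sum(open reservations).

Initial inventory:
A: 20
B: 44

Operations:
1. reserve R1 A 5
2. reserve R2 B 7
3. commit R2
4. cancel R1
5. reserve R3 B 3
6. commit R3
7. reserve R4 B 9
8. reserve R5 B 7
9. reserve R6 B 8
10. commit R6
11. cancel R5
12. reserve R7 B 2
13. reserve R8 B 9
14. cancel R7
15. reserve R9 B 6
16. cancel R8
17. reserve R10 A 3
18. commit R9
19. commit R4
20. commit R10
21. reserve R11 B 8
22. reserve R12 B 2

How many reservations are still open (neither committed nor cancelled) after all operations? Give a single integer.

Step 1: reserve R1 A 5 -> on_hand[A=20 B=44] avail[A=15 B=44] open={R1}
Step 2: reserve R2 B 7 -> on_hand[A=20 B=44] avail[A=15 B=37] open={R1,R2}
Step 3: commit R2 -> on_hand[A=20 B=37] avail[A=15 B=37] open={R1}
Step 4: cancel R1 -> on_hand[A=20 B=37] avail[A=20 B=37] open={}
Step 5: reserve R3 B 3 -> on_hand[A=20 B=37] avail[A=20 B=34] open={R3}
Step 6: commit R3 -> on_hand[A=20 B=34] avail[A=20 B=34] open={}
Step 7: reserve R4 B 9 -> on_hand[A=20 B=34] avail[A=20 B=25] open={R4}
Step 8: reserve R5 B 7 -> on_hand[A=20 B=34] avail[A=20 B=18] open={R4,R5}
Step 9: reserve R6 B 8 -> on_hand[A=20 B=34] avail[A=20 B=10] open={R4,R5,R6}
Step 10: commit R6 -> on_hand[A=20 B=26] avail[A=20 B=10] open={R4,R5}
Step 11: cancel R5 -> on_hand[A=20 B=26] avail[A=20 B=17] open={R4}
Step 12: reserve R7 B 2 -> on_hand[A=20 B=26] avail[A=20 B=15] open={R4,R7}
Step 13: reserve R8 B 9 -> on_hand[A=20 B=26] avail[A=20 B=6] open={R4,R7,R8}
Step 14: cancel R7 -> on_hand[A=20 B=26] avail[A=20 B=8] open={R4,R8}
Step 15: reserve R9 B 6 -> on_hand[A=20 B=26] avail[A=20 B=2] open={R4,R8,R9}
Step 16: cancel R8 -> on_hand[A=20 B=26] avail[A=20 B=11] open={R4,R9}
Step 17: reserve R10 A 3 -> on_hand[A=20 B=26] avail[A=17 B=11] open={R10,R4,R9}
Step 18: commit R9 -> on_hand[A=20 B=20] avail[A=17 B=11] open={R10,R4}
Step 19: commit R4 -> on_hand[A=20 B=11] avail[A=17 B=11] open={R10}
Step 20: commit R10 -> on_hand[A=17 B=11] avail[A=17 B=11] open={}
Step 21: reserve R11 B 8 -> on_hand[A=17 B=11] avail[A=17 B=3] open={R11}
Step 22: reserve R12 B 2 -> on_hand[A=17 B=11] avail[A=17 B=1] open={R11,R12}
Open reservations: ['R11', 'R12'] -> 2

Answer: 2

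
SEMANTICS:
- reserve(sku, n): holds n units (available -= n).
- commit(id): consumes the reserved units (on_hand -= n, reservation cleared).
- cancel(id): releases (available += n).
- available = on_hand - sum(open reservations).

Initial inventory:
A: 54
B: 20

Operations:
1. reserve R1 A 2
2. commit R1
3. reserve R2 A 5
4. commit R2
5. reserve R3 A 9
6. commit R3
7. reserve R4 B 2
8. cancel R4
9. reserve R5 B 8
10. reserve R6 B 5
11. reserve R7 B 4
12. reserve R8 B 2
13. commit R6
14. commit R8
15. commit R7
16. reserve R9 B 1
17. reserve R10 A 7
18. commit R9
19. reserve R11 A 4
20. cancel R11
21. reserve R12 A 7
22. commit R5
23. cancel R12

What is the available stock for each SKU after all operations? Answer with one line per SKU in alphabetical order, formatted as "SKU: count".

Answer: A: 31
B: 0

Derivation:
Step 1: reserve R1 A 2 -> on_hand[A=54 B=20] avail[A=52 B=20] open={R1}
Step 2: commit R1 -> on_hand[A=52 B=20] avail[A=52 B=20] open={}
Step 3: reserve R2 A 5 -> on_hand[A=52 B=20] avail[A=47 B=20] open={R2}
Step 4: commit R2 -> on_hand[A=47 B=20] avail[A=47 B=20] open={}
Step 5: reserve R3 A 9 -> on_hand[A=47 B=20] avail[A=38 B=20] open={R3}
Step 6: commit R3 -> on_hand[A=38 B=20] avail[A=38 B=20] open={}
Step 7: reserve R4 B 2 -> on_hand[A=38 B=20] avail[A=38 B=18] open={R4}
Step 8: cancel R4 -> on_hand[A=38 B=20] avail[A=38 B=20] open={}
Step 9: reserve R5 B 8 -> on_hand[A=38 B=20] avail[A=38 B=12] open={R5}
Step 10: reserve R6 B 5 -> on_hand[A=38 B=20] avail[A=38 B=7] open={R5,R6}
Step 11: reserve R7 B 4 -> on_hand[A=38 B=20] avail[A=38 B=3] open={R5,R6,R7}
Step 12: reserve R8 B 2 -> on_hand[A=38 B=20] avail[A=38 B=1] open={R5,R6,R7,R8}
Step 13: commit R6 -> on_hand[A=38 B=15] avail[A=38 B=1] open={R5,R7,R8}
Step 14: commit R8 -> on_hand[A=38 B=13] avail[A=38 B=1] open={R5,R7}
Step 15: commit R7 -> on_hand[A=38 B=9] avail[A=38 B=1] open={R5}
Step 16: reserve R9 B 1 -> on_hand[A=38 B=9] avail[A=38 B=0] open={R5,R9}
Step 17: reserve R10 A 7 -> on_hand[A=38 B=9] avail[A=31 B=0] open={R10,R5,R9}
Step 18: commit R9 -> on_hand[A=38 B=8] avail[A=31 B=0] open={R10,R5}
Step 19: reserve R11 A 4 -> on_hand[A=38 B=8] avail[A=27 B=0] open={R10,R11,R5}
Step 20: cancel R11 -> on_hand[A=38 B=8] avail[A=31 B=0] open={R10,R5}
Step 21: reserve R12 A 7 -> on_hand[A=38 B=8] avail[A=24 B=0] open={R10,R12,R5}
Step 22: commit R5 -> on_hand[A=38 B=0] avail[A=24 B=0] open={R10,R12}
Step 23: cancel R12 -> on_hand[A=38 B=0] avail[A=31 B=0] open={R10}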